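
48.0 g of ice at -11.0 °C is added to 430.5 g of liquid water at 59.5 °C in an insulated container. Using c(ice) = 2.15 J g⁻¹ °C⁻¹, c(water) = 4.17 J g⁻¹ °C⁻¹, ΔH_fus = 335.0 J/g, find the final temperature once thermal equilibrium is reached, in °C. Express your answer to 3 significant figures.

T_f = 44.9 °C

Heat to bring ice to 0 °C and melt it: q₁ = 48.0×2.15×11.0 + 48.0×335.0 = 17215 J
Heat the water can supply cooling to 0 °C: 430.5×4.17×59.5 = 106814 J > q₁, so all ice melts.
Energy balance: 430.5×4.17×(59.5 − T) = 17215 + 48.0×4.17×(T − 0)
1795.185(59.5 − T) = 17215 + 200.16 T
106814 − 17215 = 1995.345 T
T = 89599 / 1995.345 = 44.90 °C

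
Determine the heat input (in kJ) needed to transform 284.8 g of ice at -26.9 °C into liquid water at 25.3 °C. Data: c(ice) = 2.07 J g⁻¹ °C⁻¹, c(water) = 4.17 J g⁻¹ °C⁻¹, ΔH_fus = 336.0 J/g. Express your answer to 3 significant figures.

q = 142 kJ

q1 (heat ice -26.9→0.0 °C): 284.8 × 2.07 × 26.9 = 15859 J
q2 (melt at 0 °C): 284.8 × 336.0 = 95693 J
q3 (heat water 0.0→25.3 °C): 284.8 × 4.17 × 25.3 = 30047 J
Total: 15859 + 95693 + 30047 = 141599 J = 142 kJ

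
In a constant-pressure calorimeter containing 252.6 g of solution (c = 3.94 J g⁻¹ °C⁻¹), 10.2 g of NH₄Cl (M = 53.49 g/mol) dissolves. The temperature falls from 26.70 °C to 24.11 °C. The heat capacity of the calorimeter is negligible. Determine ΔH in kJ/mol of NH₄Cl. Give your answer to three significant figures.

|ΔT| = |24.11 − 26.70| = 2.59 °C
|q_surr| = (252.6 × 3.94) × 2.59 = 995.244 × 2.59 = 2578 J
n(NH₄Cl) = 10.2 / 53.49 = 0.1907 mol
Temperature fell, so q_rxn = +|q_surr| = 2.578 kJ
ΔH = q_rxn / n = 13.52 kJ/mol

ΔH = 13.5 kJ/mol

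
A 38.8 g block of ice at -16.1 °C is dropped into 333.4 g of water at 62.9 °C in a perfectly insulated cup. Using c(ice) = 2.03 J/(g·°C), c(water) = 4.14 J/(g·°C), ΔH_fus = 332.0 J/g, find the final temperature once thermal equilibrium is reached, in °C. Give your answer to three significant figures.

T_f = 47.2 °C

Heat to bring ice to 0 °C and melt it: q₁ = 38.8×2.03×16.1 + 38.8×332.0 = 14150 J
Heat the water can supply cooling to 0 °C: 333.4×4.14×62.9 = 86819.4 J > q₁, so all ice melts.
Energy balance: 333.4×4.14×(62.9 − T) = 14150 + 38.8×4.14×(T − 0)
1380.276(62.9 − T) = 14150 + 160.632 T
86819.4 − 14150 = 1540.908 T
T = 72669.4 / 1540.908 = 47.16 °C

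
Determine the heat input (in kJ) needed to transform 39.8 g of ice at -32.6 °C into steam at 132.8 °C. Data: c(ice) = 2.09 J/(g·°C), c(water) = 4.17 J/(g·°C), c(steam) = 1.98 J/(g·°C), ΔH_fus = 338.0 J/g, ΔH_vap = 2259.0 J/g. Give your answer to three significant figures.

q1 (heat ice -32.6→0.0 °C): 39.8 × 2.09 × 32.6 = 2712 J
q2 (melt at 0 °C): 39.8 × 338.0 = 13452 J
q3 (heat water 0.0→100.0 °C): 39.8 × 4.17 × 100.0 = 16597 J
q4 (vaporize at 100 °C): 39.8 × 2259.0 = 89908 J
q5 (heat steam 100.0→132.8 °C): 39.8 × 1.98 × 32.8 = 2585 J
Total: 2712 + 13452 + 16597 + 89908 + 2585 = 125254 J = 125 kJ

q = 125 kJ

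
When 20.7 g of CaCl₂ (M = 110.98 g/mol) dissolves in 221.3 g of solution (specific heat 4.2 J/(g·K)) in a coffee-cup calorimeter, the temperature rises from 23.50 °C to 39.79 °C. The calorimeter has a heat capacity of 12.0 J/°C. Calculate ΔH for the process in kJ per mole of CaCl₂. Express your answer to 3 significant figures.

ΔH = -82.2 kJ/mol

|ΔT| = |39.79 − 23.50| = 16.29 °C
|q_surr| = (221.3 × 4.2 + 12.0) × 16.29 = 941.46 × 16.29 = 15336 J
n(CaCl₂) = 20.7 / 110.98 = 0.18652 mol
Temperature rose, so q_rxn = −|q_surr| = -15.336 kJ
ΔH = q_rxn / n = -82.22 kJ/mol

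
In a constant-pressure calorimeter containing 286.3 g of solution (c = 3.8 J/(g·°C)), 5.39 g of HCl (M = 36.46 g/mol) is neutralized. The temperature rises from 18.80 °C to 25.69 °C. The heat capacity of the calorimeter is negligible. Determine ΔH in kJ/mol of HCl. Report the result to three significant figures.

ΔH = -50.7 kJ/mol

|ΔT| = |25.69 − 18.80| = 6.89 °C
|q_surr| = (286.3 × 3.8) × 6.89 = 1087.94 × 6.89 = 7496 J
n(HCl) = 5.39 / 36.46 = 0.1478 mol
Temperature rose, so q_rxn = −|q_surr| = -7.496 kJ
ΔH = q_rxn / n = -50.72 kJ/mol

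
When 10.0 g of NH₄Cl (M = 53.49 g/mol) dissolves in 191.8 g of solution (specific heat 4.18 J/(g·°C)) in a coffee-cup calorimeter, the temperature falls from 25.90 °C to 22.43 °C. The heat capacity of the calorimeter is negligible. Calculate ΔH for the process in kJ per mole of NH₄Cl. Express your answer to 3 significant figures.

ΔH = 14.9 kJ/mol

|ΔT| = |22.43 − 25.90| = 3.47 °C
|q_surr| = (191.8 × 4.18) × 3.47 = 801.724 × 3.47 = 2782 J
n(NH₄Cl) = 10.0 / 53.49 = 0.1870 mol
Temperature fell, so q_rxn = +|q_surr| = 2.782 kJ
ΔH = q_rxn / n = 14.88 kJ/mol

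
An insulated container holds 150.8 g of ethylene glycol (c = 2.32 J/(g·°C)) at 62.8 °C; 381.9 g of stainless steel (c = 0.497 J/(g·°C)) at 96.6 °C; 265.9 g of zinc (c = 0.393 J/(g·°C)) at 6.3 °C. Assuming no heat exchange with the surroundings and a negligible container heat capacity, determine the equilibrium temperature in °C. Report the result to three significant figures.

T_f = 63.6 °C

Σ mᵢcᵢ(T − Tᵢ) = 0  ⇒  T = Σ mᵢcᵢTᵢ / Σ mᵢcᵢ
Σ mᵢcᵢ = 150.8×2.32 + 381.9×0.497 + 265.9×0.393 = 644.1590
Σ mᵢcᵢTᵢ = 349.856×62.8 + 189.8043×96.6 + 104.4987×6.3 = 40964
T = 40964 / 644.1590 = 63.59 °C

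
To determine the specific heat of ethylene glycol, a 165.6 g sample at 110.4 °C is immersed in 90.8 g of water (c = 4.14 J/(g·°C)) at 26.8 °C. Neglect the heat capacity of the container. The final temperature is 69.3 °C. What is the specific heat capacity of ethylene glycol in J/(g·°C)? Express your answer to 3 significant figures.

q_gained = (90.8 × 4.14) × (69.3 − 26.8) = 15980 J
q_lost = 165.6 × c × (110.4 − 69.3) = 6806.16 c
Set equal: c = 15980 / 6806.16 = 2.35 J/(g·°C)

c = 2.35 J/(g·°C)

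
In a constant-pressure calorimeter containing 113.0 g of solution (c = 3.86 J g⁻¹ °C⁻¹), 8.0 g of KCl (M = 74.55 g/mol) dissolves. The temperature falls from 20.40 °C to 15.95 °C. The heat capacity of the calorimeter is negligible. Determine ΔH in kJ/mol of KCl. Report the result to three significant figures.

|ΔT| = |15.95 − 20.40| = 4.45 °C
|q_surr| = (113.0 × 3.86) × 4.45 = 436.18 × 4.45 = 1941 J
n(KCl) = 8.0 / 74.55 = 0.1073 mol
Temperature fell, so q_rxn = +|q_surr| = 1.941 kJ
ΔH = q_rxn / n = 18.09 kJ/mol

ΔH = 18.1 kJ/mol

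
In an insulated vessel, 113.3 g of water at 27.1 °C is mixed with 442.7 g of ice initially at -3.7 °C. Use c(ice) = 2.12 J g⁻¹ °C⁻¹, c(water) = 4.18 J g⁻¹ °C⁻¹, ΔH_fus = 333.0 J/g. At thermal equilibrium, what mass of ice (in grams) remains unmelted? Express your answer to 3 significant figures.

Heat to warm all ice to 0 °C: 442.7×2.12×3.7 = 3472.5 J
Heat released by water cooling to 0 °C: 113.3×4.18×27.1 = 12834 J
12834 J < 3472.5 + 442.7×333.0 = 150891.6 J, so not all ice melts; final T = 0 °C.
Heat left for melting: 12834 − 3472.5 = 9361.5 J
Mass melted = 9361.5 / 333.0 = 28.11 g
Ice remaining = 442.7 − 28.11 = 414.59 g

m_ice remaining = 415 g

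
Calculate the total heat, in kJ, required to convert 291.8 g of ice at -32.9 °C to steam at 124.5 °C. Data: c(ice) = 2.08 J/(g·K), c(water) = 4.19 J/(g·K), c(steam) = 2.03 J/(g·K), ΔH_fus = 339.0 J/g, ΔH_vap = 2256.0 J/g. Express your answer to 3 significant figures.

q = 914 kJ

q1 (heat ice -32.9→0.0 °C): 291.8 × 2.08 × 32.9 = 19968 J
q2 (melt at 0 °C): 291.8 × 339.0 = 98920 J
q3 (heat water 0.0→100.0 °C): 291.8 × 4.19 × 100.0 = 122264 J
q4 (vaporize at 100 °C): 291.8 × 2256.0 = 658301 J
q5 (heat steam 100.0→124.5 °C): 291.8 × 2.03 × 24.5 = 14513 J
Total: 19968 + 98920 + 122264 + 658301 + 14513 = 913966 J = 914 kJ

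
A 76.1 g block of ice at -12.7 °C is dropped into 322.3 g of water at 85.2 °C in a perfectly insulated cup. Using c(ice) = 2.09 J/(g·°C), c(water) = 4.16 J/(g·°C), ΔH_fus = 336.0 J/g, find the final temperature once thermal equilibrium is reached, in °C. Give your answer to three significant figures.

Heat to bring ice to 0 °C and melt it: q₁ = 76.1×2.09×12.7 + 76.1×336.0 = 27590 J
Heat the water can supply cooling to 0 °C: 322.3×4.16×85.2 = 114233 J > q₁, so all ice melts.
Energy balance: 322.3×4.16×(85.2 − T) = 27590 + 76.1×4.16×(T − 0)
1340.768(85.2 − T) = 27590 + 316.576 T
114233 − 27590 = 1657.344 T
T = 86643 / 1657.344 = 52.28 °C

T_f = 52.3 °C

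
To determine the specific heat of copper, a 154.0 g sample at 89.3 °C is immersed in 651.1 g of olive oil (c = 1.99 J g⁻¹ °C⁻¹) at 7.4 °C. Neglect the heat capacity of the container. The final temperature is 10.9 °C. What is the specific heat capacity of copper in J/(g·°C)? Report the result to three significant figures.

q_gained = (651.1 × 1.99) × (10.9 − 7.4) = 4535 J
q_lost = 154.0 × c × (89.3 − 10.9) = 12073.6 c
Set equal: c = 4535 / 12073.6 = 0.376 J/(g·°C)

c = 0.376 J/(g·°C)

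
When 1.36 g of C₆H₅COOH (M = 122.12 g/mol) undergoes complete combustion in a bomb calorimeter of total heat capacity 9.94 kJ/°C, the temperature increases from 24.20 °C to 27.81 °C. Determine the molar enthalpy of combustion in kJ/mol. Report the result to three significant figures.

ΔH = -3220 kJ/mol

ΔT = 27.81 − 24.20 = 3.61 °C
q_cal = C_cal × ΔT = 9.94 × 3.61 = 35.8834 kJ
n = 1.36 / 122.12 = 0.01114 mol
q_rxn = −q_cal = -35.8834 kJ
ΔH = -35.8834 / 0.01114 = -3221 kJ/mol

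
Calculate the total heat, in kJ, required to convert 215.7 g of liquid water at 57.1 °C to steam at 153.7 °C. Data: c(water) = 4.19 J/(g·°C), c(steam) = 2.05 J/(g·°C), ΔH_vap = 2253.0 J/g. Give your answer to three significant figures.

q1 (heat water 57.1→100.0 °C): 215.7 × 4.19 × 42.9 = 38772 J
q2 (vaporize at 100 °C): 215.7 × 2253.0 = 485972 J
q3 (heat steam 100.0→153.7 °C): 215.7 × 2.05 × 53.7 = 23745 J
Total: 38772 + 485972 + 23745 = 548489 J = 548 kJ

q = 548 kJ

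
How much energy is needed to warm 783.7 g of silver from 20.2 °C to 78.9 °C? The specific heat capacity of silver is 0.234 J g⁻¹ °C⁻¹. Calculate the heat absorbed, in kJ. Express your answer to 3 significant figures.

q = m c ΔT = 783.7 × 0.234 × (78.9 − 20.2)
q = 783.7 × 0.234 × 58.7 = 10760 J = 10.8 kJ

q = 10.8 kJ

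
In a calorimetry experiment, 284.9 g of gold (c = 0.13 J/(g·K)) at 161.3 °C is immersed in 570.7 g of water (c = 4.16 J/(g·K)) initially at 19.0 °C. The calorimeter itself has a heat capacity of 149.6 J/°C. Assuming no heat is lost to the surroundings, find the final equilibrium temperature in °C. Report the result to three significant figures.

Heat lost by gold = heat gained by water + calorimeter.
(284.9)(0.13)(161.3 − T) = [(570.7)(4.16) + 149.6](T − 19.0)
37.037 (161.3 − T) = 2523.712 (T − 19.0)
5974.1 − 37.037 T = 2523.712 T − 47951
53925.1 = 2560.749 T
T = 21.06 °C

T_f = 21.1 °C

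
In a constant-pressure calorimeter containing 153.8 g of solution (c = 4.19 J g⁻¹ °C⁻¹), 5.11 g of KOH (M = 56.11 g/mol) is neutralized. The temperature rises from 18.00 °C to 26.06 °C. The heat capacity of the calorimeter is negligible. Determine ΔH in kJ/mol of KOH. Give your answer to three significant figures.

ΔH = -57.0 kJ/mol

|ΔT| = |26.06 − 18.00| = 8.06 °C
|q_surr| = (153.8 × 4.19) × 8.06 = 644.422 × 8.06 = 5194 J
n(KOH) = 5.11 / 56.11 = 0.09107 mol
Temperature rose, so q_rxn = −|q_surr| = -5.194 kJ
ΔH = q_rxn / n = -57.03 kJ/mol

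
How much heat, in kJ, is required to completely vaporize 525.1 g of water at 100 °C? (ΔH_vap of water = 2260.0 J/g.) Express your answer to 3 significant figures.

q = 1190 kJ

q = m × ΔH_vap = 525.1 × 2260.0 = 1187000 J = 1190 kJ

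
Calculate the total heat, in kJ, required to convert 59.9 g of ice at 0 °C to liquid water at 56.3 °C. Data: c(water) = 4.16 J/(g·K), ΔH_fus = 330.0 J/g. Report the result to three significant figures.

q1 (melt at 0 °C): 59.9 × 330.0 = 19767 J
q2 (heat water 0.0→56.3 °C): 59.9 × 4.16 × 56.3 = 14029 J
Total: 19767 + 14029 = 33796 J = 33.8 kJ

q = 33.8 kJ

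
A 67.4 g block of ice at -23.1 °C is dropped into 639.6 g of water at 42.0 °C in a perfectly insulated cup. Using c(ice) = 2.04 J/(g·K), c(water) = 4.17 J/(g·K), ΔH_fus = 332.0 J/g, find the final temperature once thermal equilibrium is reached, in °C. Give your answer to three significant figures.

T_f = 29.3 °C

Heat to bring ice to 0 °C and melt it: q₁ = 67.4×2.04×23.1 + 67.4×332.0 = 25553 J
Heat the water can supply cooling to 0 °C: 639.6×4.17×42.0 = 112020 J > q₁, so all ice melts.
Energy balance: 639.6×4.17×(42.0 − T) = 25553 + 67.4×4.17×(T − 0)
2667.132(42.0 − T) = 25553 + 281.058 T
112020 − 25553 = 2948.190 T
T = 86467 / 2948.190 = 29.33 °C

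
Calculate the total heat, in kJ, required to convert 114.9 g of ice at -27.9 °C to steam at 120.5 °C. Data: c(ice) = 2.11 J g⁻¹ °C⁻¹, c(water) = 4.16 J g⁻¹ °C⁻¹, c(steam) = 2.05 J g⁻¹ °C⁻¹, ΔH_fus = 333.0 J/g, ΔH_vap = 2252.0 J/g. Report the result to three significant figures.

q = 356 kJ

q1 (heat ice -27.9→0.0 °C): 114.9 × 2.11 × 27.9 = 6764 J
q2 (melt at 0 °C): 114.9 × 333.0 = 38262 J
q3 (heat water 0.0→100.0 °C): 114.9 × 4.16 × 100.0 = 47798 J
q4 (vaporize at 100 °C): 114.9 × 2252.0 = 258755 J
q5 (heat steam 100.0→120.5 °C): 114.9 × 2.05 × 20.5 = 4829 J
Total: 6764 + 38262 + 47798 + 258755 + 4829 = 356408 J = 356 kJ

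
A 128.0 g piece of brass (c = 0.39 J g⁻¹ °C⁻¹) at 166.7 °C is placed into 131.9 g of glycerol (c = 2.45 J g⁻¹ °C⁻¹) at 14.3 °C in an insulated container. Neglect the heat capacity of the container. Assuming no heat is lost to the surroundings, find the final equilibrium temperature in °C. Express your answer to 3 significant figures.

Heat lost by brass = heat gained by glycerol.
(128.0)(0.39)(166.7 − T) = (131.9)(2.45)(T − 14.3)
49.92 (166.7 − T) = 323.155 (T − 14.3)
8321.7 − 49.92 T = 323.155 T − 4621.1
12942.8 = 373.075 T
T = 34.69 °C

T_f = 34.7 °C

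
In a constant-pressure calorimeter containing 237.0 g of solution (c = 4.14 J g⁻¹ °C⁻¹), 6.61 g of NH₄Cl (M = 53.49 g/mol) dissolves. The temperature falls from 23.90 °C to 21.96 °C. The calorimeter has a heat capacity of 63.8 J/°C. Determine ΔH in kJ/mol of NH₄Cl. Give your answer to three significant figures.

|ΔT| = |21.96 − 23.90| = 1.94 °C
|q_surr| = (237.0 × 4.14 + 63.8) × 1.94 = 1044.98 × 1.94 = 2027 J
n(NH₄Cl) = 6.61 / 53.49 = 0.1236 mol
Temperature fell, so q_rxn = +|q_surr| = 2.027 kJ
ΔH = q_rxn / n = 16.40 kJ/mol

ΔH = 16.4 kJ/mol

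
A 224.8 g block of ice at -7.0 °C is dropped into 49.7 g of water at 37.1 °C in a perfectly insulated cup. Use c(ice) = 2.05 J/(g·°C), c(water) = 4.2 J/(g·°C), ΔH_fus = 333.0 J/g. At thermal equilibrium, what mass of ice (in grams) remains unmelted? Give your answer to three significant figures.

Heat to warm all ice to 0 °C: 224.8×2.05×7.0 = 3225.9 J
Heat released by water cooling to 0 °C: 49.7×4.2×37.1 = 7744.3 J
7744.3 J < 3225.9 + 224.8×333.0 = 78084.3 J, so not all ice melts; final T = 0 °C.
Heat left for melting: 7744.3 − 3225.9 = 4518.4 J
Mass melted = 4518.4 / 333.0 = 13.57 g
Ice remaining = 224.8 − 13.57 = 211.23 g

m_ice remaining = 211 g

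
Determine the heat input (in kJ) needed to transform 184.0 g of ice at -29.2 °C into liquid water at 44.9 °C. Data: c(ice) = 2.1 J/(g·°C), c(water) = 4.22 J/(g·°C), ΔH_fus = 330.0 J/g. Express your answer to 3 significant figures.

q = 107 kJ

q1 (heat ice -29.2→0.0 °C): 184.0 × 2.1 × 29.2 = 11283 J
q2 (melt at 0 °C): 184.0 × 330.0 = 60720 J
q3 (heat water 0.0→44.9 °C): 184.0 × 4.22 × 44.9 = 34864 J
Total: 11283 + 60720 + 34864 = 106867 J = 107 kJ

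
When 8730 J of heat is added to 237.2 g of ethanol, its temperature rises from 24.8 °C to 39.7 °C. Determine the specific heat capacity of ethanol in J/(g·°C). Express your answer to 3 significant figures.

c = q / (m ΔT) = 8730 / (237.2 × 14.9)
c = 8730 / 3534.28 = 2.47 J/(g·°C)

c = 2.47 J/(g·°C)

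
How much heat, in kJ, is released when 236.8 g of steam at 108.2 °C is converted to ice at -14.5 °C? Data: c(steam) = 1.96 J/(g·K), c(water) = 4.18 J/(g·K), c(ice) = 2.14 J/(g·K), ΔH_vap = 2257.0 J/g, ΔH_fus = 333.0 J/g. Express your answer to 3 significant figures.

q1 (cool steam 108.2→100 °C): 236.8 × 1.96 × 8.2 = 3806 J
q2 (condense at 100 °C): 236.8 × 2257.0 = 534458 J
q3 (cool water 100→0 °C): 236.8 × 4.18 × 100.0 = 98982 J
q4 (freeze at 0 °C): 236.8 × 333.0 = 78854 J
q5 (cool ice 0→-14.5 °C): 236.8 × 2.14 × 14.5 = 7348 J
Total: 3806 + 534458 + 98982 + 78854 + 7348 = 723448 J = 723 kJ

q = 723 kJ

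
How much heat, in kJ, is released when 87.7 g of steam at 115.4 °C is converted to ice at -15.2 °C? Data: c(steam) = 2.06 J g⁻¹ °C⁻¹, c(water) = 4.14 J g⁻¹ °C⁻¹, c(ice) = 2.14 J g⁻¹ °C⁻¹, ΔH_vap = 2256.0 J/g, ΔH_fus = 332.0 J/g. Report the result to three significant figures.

q1 (cool steam 115.4→100 °C): 87.7 × 2.06 × 15.4 = 2782 J
q2 (condense at 100 °C): 87.7 × 2256.0 = 197851 J
q3 (cool water 100→0 °C): 87.7 × 4.14 × 100.0 = 36308 J
q4 (freeze at 0 °C): 87.7 × 332.0 = 29116 J
q5 (cool ice 0→-15.2 °C): 87.7 × 2.14 × 15.2 = 2853 J
Total: 2782 + 197851 + 36308 + 29116 + 2853 = 268910 J = 269 kJ

q = 269 kJ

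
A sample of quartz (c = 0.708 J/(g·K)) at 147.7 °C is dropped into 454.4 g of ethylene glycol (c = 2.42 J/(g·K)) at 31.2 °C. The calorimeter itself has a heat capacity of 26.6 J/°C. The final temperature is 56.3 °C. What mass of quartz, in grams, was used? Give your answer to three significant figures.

m = 437 g

q_gained = (454.4 × 2.42 + 26.6) × (56.3 − 31.2) = 28270 J
q_lost = m × 0.708 × (147.7 − 56.3) = 64.7112 m
m = 28270 / 64.7112 = 437 g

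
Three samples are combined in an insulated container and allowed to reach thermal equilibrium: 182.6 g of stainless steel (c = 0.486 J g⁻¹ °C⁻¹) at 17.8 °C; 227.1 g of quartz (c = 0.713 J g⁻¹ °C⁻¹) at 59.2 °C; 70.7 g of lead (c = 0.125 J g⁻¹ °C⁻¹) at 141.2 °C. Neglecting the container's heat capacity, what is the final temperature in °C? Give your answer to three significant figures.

T_f = 47.8 °C

Σ mᵢcᵢ(T − Tᵢ) = 0  ⇒  T = Σ mᵢcᵢTᵢ / Σ mᵢcᵢ
Σ mᵢcᵢ = 182.6×0.486 + 227.1×0.713 + 70.7×0.125 = 259.5034
Σ mᵢcᵢTᵢ = 88.7436×17.8 + 161.9223×59.2 + 8.8375×141.2 = 12413
T = 12413 / 259.5034 = 47.83 °C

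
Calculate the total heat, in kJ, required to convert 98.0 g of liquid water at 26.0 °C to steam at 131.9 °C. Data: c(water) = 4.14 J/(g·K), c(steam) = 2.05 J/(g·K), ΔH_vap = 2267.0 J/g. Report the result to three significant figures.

q1 (heat water 26.0→100.0 °C): 98.0 × 4.14 × 74.0 = 30023 J
q2 (vaporize at 100 °C): 98.0 × 2267.0 = 222166 J
q3 (heat steam 100.0→131.9 °C): 98.0 × 2.05 × 31.9 = 6409 J
Total: 30023 + 222166 + 6409 = 258598 J = 259 kJ

q = 259 kJ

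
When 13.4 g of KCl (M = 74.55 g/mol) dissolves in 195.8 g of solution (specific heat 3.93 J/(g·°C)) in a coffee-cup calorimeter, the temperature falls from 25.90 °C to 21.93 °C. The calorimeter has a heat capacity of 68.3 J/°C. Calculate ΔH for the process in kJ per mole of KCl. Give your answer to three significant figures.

ΔH = 18.5 kJ/mol

|ΔT| = |21.93 − 25.90| = 3.97 °C
|q_surr| = (195.8 × 3.93 + 68.3) × 3.97 = 837.794 × 3.97 = 3326 J
n(KCl) = 13.4 / 74.55 = 0.1797 mol
Temperature fell, so q_rxn = +|q_surr| = 3.326 kJ
ΔH = q_rxn / n = 18.51 kJ/mol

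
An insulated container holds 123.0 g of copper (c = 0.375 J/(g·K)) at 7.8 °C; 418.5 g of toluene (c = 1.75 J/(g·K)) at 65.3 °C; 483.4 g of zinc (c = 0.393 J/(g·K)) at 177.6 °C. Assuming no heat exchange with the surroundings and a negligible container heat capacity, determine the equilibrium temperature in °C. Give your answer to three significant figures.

T_f = 84.6 °C

Σ mᵢcᵢ(T − Tᵢ) = 0  ⇒  T = Σ mᵢcᵢTᵢ / Σ mᵢcᵢ
Σ mᵢcᵢ = 123.0×0.375 + 418.5×1.75 + 483.4×0.393 = 968.4762
Σ mᵢcᵢTᵢ = 46.125×7.8 + 732.375×65.3 + 189.9762×177.6 = 81924
T = 81924 / 968.4762 = 84.59 °C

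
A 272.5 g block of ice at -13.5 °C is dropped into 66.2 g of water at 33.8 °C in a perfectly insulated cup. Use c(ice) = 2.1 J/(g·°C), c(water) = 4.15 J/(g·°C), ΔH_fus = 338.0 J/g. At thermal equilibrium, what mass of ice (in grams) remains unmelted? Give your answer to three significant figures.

Heat to warm all ice to 0 °C: 272.5×2.1×13.5 = 7725.4 J
Heat released by water cooling to 0 °C: 66.2×4.15×33.8 = 9285.9 J
9285.9 J < 7725.4 + 272.5×338.0 = 99830.4 J, so not all ice melts; final T = 0 °C.
Heat left for melting: 9285.9 − 7725.4 = 1560.5 J
Mass melted = 1560.5 / 338.0 = 4.617 g
Ice remaining = 272.5 − 4.617 = 267.883 g

m_ice remaining = 268 g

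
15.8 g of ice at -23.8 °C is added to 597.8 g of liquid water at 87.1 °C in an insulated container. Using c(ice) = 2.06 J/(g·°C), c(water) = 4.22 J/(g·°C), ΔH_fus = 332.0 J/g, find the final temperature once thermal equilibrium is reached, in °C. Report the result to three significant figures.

T_f = 82.5 °C

Heat to bring ice to 0 °C and melt it: q₁ = 15.8×2.06×23.8 + 15.8×332.0 = 6020.2 J
Heat the water can supply cooling to 0 °C: 597.8×4.22×87.1 = 219729 J > q₁, so all ice melts.
Energy balance: 597.8×4.22×(87.1 − T) = 6020.2 + 15.8×4.22×(T − 0)
2522.716(87.1 − T) = 6020.2 + 66.676 T
219729 − 6020.2 = 2589.392 T
T = 213708.8 / 2589.392 = 82.53 °C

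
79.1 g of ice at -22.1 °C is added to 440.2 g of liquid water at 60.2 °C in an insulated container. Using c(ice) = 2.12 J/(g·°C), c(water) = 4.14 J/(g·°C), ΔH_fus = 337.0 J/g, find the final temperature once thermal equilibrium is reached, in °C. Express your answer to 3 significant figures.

T_f = 36.9 °C

Heat to bring ice to 0 °C and melt it: q₁ = 79.1×2.12×22.1 + 79.1×337.0 = 30363 J
Heat the water can supply cooling to 0 °C: 440.2×4.14×60.2 = 109710 J > q₁, so all ice melts.
Energy balance: 440.2×4.14×(60.2 − T) = 30363 + 79.1×4.14×(T − 0)
1822.428(60.2 − T) = 30363 + 327.474 T
109710 − 30363 = 2149.902 T
T = 79347 / 2149.902 = 36.91 °C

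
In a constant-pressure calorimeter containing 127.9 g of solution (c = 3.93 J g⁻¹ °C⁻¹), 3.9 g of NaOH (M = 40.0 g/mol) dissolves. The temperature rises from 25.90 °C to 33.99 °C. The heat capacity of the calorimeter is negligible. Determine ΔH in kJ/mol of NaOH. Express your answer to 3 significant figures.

ΔH = -41.7 kJ/mol

|ΔT| = |33.99 − 25.90| = 8.09 °C
|q_surr| = (127.9 × 3.93) × 8.09 = 502.647 × 8.09 = 4066 J
n(NaOH) = 3.9 / 40.0 = 0.09750 mol
Temperature rose, so q_rxn = −|q_surr| = -4.066 kJ
ΔH = q_rxn / n = -41.70 kJ/mol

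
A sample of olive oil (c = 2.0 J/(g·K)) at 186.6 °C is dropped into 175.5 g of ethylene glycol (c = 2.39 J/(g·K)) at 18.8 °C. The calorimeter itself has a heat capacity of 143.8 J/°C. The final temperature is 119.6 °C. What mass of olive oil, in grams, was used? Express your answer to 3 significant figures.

q_gained = (175.5 × 2.39 + 143.8) × (119.6 − 18.8) = 56780 J
q_lost = m × 2.0 × (186.6 − 119.6) = 134 m
m = 56780 / 134 = 424 g

m = 424 g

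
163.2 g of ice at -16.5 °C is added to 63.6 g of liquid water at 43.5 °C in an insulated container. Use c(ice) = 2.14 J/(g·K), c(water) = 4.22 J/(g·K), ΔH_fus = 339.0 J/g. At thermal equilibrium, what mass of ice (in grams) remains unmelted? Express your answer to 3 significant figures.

Heat to warm all ice to 0 °C: 163.2×2.14×16.5 = 5762.6 J
Heat released by water cooling to 0 °C: 63.6×4.22×43.5 = 11675 J
11675 J < 5762.6 + 163.2×339.0 = 61087.4 J, so not all ice melts; final T = 0 °C.
Heat left for melting: 11675 − 5762.6 = 5912.4 J
Mass melted = 5912.4 / 339.0 = 17.44 g
Ice remaining = 163.2 − 17.44 = 145.76 g

m_ice remaining = 146 g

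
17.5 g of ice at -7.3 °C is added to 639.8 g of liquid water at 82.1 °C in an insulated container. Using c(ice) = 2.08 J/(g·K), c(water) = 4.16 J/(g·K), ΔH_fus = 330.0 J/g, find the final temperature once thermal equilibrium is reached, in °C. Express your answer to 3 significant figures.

T_f = 77.7 °C

Heat to bring ice to 0 °C and melt it: q₁ = 17.5×2.08×7.3 + 17.5×330.0 = 6040.7 J
Heat the water can supply cooling to 0 °C: 639.8×4.16×82.1 = 218515 J > q₁, so all ice melts.
Energy balance: 639.8×4.16×(82.1 − T) = 6040.7 + 17.5×4.16×(T − 0)
2661.568(82.1 − T) = 6040.7 + 72.8 T
218515 − 6040.7 = 2734.368 T
T = 212474.3 / 2734.368 = 77.71 °C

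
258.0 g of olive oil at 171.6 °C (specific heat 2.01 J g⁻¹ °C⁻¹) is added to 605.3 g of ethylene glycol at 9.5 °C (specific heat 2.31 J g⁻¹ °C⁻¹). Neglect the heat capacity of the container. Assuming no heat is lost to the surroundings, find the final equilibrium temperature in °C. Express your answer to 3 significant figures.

T_f = 53.4 °C

Heat lost by olive oil = heat gained by ethylene glycol.
(258.0)(2.01)(171.6 − T) = (605.3)(2.31)(T − 9.5)
518.58 (171.6 − T) = 1398.243 (T − 9.5)
88988 − 518.58 T = 1398.243 T − 13283
102271 = 1916.823 T
T = 53.35 °C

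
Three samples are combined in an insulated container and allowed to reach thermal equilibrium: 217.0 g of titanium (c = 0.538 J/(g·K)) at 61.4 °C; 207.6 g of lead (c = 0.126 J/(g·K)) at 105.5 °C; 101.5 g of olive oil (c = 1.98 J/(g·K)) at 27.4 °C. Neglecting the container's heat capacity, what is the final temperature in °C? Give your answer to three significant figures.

T_f = 44.9 °C

Σ mᵢcᵢ(T − Tᵢ) = 0  ⇒  T = Σ mᵢcᵢTᵢ / Σ mᵢcᵢ
Σ mᵢcᵢ = 217.0×0.538 + 207.6×0.126 + 101.5×1.98 = 343.8736
Σ mᵢcᵢTᵢ = 116.746×61.4 + 26.1576×105.5 + 200.97×27.4 = 15434
T = 15434 / 343.8736 = 44.88 °C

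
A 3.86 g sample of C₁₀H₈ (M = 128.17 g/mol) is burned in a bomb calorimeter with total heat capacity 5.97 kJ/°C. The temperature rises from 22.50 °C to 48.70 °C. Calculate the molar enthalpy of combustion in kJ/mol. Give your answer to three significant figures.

ΔT = 48.70 − 22.50 = 26.20 °C
q_cal = C_cal × ΔT = 5.97 × 26.20 = 156.414 kJ
n = 3.86 / 128.17 = 0.03012 mol
q_rxn = −q_cal = -156.414 kJ
ΔH = -156.414 / 0.03012 = -5193 kJ/mol

ΔH = -5190 kJ/mol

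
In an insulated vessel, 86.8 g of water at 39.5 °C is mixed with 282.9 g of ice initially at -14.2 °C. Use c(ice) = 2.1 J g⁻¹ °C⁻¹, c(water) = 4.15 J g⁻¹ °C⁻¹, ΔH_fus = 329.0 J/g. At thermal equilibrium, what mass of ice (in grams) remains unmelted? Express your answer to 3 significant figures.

Heat to warm all ice to 0 °C: 282.9×2.1×14.2 = 8436.1 J
Heat released by water cooling to 0 °C: 86.8×4.15×39.5 = 14229 J
14229 J < 8436.1 + 282.9×329.0 = 101510.2 J, so not all ice melts; final T = 0 °C.
Heat left for melting: 14229 − 8436.1 = 5792.9 J
Mass melted = 5792.9 / 329.0 = 17.61 g
Ice remaining = 282.9 − 17.61 = 265.29 g

m_ice remaining = 265 g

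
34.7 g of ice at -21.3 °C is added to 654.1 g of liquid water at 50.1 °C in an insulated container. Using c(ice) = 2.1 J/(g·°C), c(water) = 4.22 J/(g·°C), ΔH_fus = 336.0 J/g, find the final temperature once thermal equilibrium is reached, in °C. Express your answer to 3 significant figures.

T_f = 43.0 °C

Heat to bring ice to 0 °C and melt it: q₁ = 34.7×2.1×21.3 + 34.7×336.0 = 13211 J
Heat the water can supply cooling to 0 °C: 654.1×4.22×50.1 = 138291 J > q₁, so all ice melts.
Energy balance: 654.1×4.22×(50.1 − T) = 13211 + 34.7×4.22×(T − 0)
2760.302(50.1 − T) = 13211 + 146.434 T
138291 − 13211 = 2906.736 T
T = 125080 / 2906.736 = 43.03 °C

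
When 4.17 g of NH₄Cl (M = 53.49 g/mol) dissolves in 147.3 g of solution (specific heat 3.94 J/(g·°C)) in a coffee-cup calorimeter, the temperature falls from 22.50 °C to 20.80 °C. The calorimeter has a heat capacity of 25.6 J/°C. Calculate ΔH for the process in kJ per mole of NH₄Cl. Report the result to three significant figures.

|ΔT| = |20.80 − 22.50| = 1.70 °C
|q_surr| = (147.3 × 3.94 + 25.6) × 1.70 = 605.962 × 1.70 = 1030 J
n(NH₄Cl) = 4.17 / 53.49 = 0.07796 mol
Temperature fell, so q_rxn = +|q_surr| = 1.030 kJ
ΔH = q_rxn / n = 13.21 kJ/mol

ΔH = 13.2 kJ/mol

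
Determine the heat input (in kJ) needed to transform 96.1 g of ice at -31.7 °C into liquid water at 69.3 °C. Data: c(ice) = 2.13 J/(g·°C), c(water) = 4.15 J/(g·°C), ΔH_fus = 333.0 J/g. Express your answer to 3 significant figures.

q1 (heat ice -31.7→0.0 °C): 96.1 × 2.13 × 31.7 = 6489 J
q2 (melt at 0 °C): 96.1 × 333.0 = 32001 J
q3 (heat water 0.0→69.3 °C): 96.1 × 4.15 × 69.3 = 27638 J
Total: 6489 + 32001 + 27638 = 66128 J = 66.1 kJ

q = 66.1 kJ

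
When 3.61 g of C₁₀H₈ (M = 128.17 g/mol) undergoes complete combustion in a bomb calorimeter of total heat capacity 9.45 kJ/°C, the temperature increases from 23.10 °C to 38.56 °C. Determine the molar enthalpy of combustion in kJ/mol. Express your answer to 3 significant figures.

ΔH = -5190 kJ/mol

ΔT = 38.56 − 23.10 = 15.46 °C
q_cal = C_cal × ΔT = 9.45 × 15.46 = 146.097 kJ
n = 3.61 / 128.17 = 0.02817 mol
q_rxn = −q_cal = -146.097 kJ
ΔH = -146.097 / 0.02817 = -5186 kJ/mol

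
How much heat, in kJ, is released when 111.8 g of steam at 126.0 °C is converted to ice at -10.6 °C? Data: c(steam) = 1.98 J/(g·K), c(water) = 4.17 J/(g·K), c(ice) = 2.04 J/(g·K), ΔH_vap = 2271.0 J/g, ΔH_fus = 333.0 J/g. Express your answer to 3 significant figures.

q1 (cool steam 126.0→100 °C): 111.8 × 1.98 × 26.0 = 5755 J
q2 (condense at 100 °C): 111.8 × 2271.0 = 253898 J
q3 (cool water 100→0 °C): 111.8 × 4.17 × 100.0 = 46621 J
q4 (freeze at 0 °C): 111.8 × 333.0 = 37229 J
q5 (cool ice 0→-10.6 °C): 111.8 × 2.04 × 10.6 = 2418 J
Total: 5755 + 253898 + 46621 + 37229 + 2418 = 345921 J = 346 kJ

q = 346 kJ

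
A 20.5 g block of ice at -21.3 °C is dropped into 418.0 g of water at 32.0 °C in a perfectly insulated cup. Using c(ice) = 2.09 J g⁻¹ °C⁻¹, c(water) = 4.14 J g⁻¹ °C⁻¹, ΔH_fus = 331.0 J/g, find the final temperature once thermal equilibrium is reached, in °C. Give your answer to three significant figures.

Heat to bring ice to 0 °C and melt it: q₁ = 20.5×2.09×21.3 + 20.5×331.0 = 7698.1 J
Heat the water can supply cooling to 0 °C: 418.0×4.14×32.0 = 55376.6 J > q₁, so all ice melts.
Energy balance: 418.0×4.14×(32.0 − T) = 7698.1 + 20.5×4.14×(T − 0)
1730.52(32.0 − T) = 7698.1 + 84.87 T
55376.6 − 7698.1 = 1815.39 T
T = 47678.5 / 1815.39 = 26.26 °C

T_f = 26.3 °C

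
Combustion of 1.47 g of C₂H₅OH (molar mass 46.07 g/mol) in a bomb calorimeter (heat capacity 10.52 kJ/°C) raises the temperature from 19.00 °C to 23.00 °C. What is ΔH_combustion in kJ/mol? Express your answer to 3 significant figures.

ΔT = 23.00 − 19.00 = 4.00 °C
q_cal = C_cal × ΔT = 10.52 × 4.00 = 42.08 kJ
n = 1.47 / 46.07 = 0.03191 mol
q_rxn = −q_cal = -42.08 kJ
ΔH = -42.08 / 0.03191 = -1319 kJ/mol

ΔH = -1320 kJ/mol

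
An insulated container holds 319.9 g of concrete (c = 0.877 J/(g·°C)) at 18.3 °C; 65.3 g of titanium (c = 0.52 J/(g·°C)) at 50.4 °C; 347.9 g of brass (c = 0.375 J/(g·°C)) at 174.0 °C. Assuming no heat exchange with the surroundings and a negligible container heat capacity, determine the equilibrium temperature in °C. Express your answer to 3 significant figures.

Σ mᵢcᵢ(T − Tᵢ) = 0  ⇒  T = Σ mᵢcᵢTᵢ / Σ mᵢcᵢ
Σ mᵢcᵢ = 319.9×0.877 + 65.3×0.52 + 347.9×0.375 = 444.9708
Σ mᵢcᵢTᵢ = 280.5523×18.3 + 33.956×50.4 + 130.4625×174.0 = 29546
T = 29546 / 444.9708 = 66.40 °C

T_f = 66.4 °C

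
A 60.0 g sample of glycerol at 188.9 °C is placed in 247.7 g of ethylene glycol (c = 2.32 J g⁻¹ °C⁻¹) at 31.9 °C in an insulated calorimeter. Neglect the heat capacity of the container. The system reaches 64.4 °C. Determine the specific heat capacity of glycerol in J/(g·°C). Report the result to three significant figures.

q_gained = (247.7 × 2.32) × (64.4 − 31.9) = 18680 J
q_lost = 60.0 × c × (188.9 − 64.4) = 7470 c
Set equal: c = 18680 / 7470 = 2.50 J/(g·°C)

c = 2.50 J/(g·°C)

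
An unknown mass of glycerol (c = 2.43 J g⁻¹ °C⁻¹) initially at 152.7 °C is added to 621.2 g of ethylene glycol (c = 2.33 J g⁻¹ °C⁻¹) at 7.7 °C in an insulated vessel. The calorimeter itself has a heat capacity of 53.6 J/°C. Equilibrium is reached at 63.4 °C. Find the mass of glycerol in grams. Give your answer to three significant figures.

q_gained = (621.2 × 2.33 + 53.6) × (63.4 − 7.7) = 83610 J
q_lost = m × 2.43 × (152.7 − 63.4) = 216.999 m
m = 83610 / 216.999 = 385 g

m = 385 g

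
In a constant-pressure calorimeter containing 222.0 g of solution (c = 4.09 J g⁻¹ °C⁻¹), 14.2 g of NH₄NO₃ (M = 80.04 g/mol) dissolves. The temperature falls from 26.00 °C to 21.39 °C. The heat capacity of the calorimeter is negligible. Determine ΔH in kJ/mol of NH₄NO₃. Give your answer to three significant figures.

|ΔT| = |21.39 − 26.00| = 4.61 °C
|q_surr| = (222.0 × 4.09) × 4.61 = 907.98 × 4.61 = 4186 J
n(NH₄NO₃) = 14.2 / 80.04 = 0.1774 mol
Temperature fell, so q_rxn = +|q_surr| = 4.186 kJ
ΔH = q_rxn / n = 23.60 kJ/mol

ΔH = 23.6 kJ/mol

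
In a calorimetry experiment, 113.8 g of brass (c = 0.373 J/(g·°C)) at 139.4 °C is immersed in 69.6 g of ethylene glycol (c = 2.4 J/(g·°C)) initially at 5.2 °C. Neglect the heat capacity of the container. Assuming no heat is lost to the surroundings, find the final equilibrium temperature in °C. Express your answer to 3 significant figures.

Heat lost by brass = heat gained by ethylene glycol.
(113.8)(0.373)(139.4 − T) = (69.6)(2.4)(T − 5.2)
42.4474 (139.4 − T) = 167.04 (T − 5.2)
5917.2 − 42.4474 T = 167.04 T − 868.61
6785.81 = 209.4874 T
T = 32.39 °C

T_f = 32.4 °C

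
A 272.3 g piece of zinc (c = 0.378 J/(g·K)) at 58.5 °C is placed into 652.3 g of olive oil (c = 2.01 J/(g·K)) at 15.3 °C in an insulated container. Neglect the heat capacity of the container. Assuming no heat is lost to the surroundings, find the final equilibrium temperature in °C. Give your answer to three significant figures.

T_f = 18.4 °C

Heat lost by zinc = heat gained by olive oil.
(272.3)(0.378)(58.5 − T) = (652.3)(2.01)(T − 15.3)
102.9294 (58.5 − T) = 1311.123 (T − 15.3)
6021.4 − 102.9294 T = 1311.123 T − 20060
26081.4 = 1414.0524 T
T = 18.44 °C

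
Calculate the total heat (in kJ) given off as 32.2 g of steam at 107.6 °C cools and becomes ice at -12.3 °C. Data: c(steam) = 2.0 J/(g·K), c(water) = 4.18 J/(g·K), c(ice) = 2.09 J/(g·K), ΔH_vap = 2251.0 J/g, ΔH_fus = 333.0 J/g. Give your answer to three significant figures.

q1 (cool steam 107.6→100 °C): 32.2 × 2.0 × 7.6 = 489 J
q2 (condense at 100 °C): 32.2 × 2251.0 = 72482 J
q3 (cool water 100→0 °C): 32.2 × 4.18 × 100.0 = 13460 J
q4 (freeze at 0 °C): 32.2 × 333.0 = 10723 J
q5 (cool ice 0→-12.3 °C): 32.2 × 2.09 × 12.3 = 828 J
Total: 489 + 72482 + 13460 + 10723 + 828 = 97982 J = 98.0 kJ

q = 98.0 kJ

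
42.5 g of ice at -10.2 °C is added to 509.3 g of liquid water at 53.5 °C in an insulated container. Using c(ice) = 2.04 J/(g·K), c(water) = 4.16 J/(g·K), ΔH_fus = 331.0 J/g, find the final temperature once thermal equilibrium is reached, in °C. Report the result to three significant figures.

T_f = 42.9 °C

Heat to bring ice to 0 °C and melt it: q₁ = 42.5×2.04×10.2 + 42.5×331.0 = 14952 J
Heat the water can supply cooling to 0 °C: 509.3×4.16×53.5 = 113350 J > q₁, so all ice melts.
Energy balance: 509.3×4.16×(53.5 − T) = 14952 + 42.5×4.16×(T − 0)
2118.688(53.5 − T) = 14952 + 176.8 T
113350 − 14952 = 2295.488 T
T = 98398 / 2295.488 = 42.87 °C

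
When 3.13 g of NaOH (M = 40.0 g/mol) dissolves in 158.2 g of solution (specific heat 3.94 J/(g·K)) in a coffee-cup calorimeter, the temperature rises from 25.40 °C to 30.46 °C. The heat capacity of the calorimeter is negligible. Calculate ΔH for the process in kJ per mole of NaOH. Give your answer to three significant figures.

ΔH = -40.3 kJ/mol

|ΔT| = |30.46 − 25.40| = 5.06 °C
|q_surr| = (158.2 × 3.94) × 5.06 = 623.308 × 5.06 = 3154 J
n(NaOH) = 3.13 / 40.0 = 0.07825 mol
Temperature rose, so q_rxn = −|q_surr| = -3.154 kJ
ΔH = q_rxn / n = -40.31 kJ/mol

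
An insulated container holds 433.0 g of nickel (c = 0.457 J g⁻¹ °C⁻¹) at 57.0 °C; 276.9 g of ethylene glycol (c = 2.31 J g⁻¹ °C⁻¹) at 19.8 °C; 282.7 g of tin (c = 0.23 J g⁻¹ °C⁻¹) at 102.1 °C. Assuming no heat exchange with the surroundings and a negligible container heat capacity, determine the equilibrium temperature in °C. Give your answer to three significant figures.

Σ mᵢcᵢ(T − Tᵢ) = 0  ⇒  T = Σ mᵢcᵢTᵢ / Σ mᵢcᵢ
Σ mᵢcᵢ = 433.0×0.457 + 276.9×2.31 + 282.7×0.23 = 902.541
Σ mᵢcᵢTᵢ = 197.881×57.0 + 639.639×19.8 + 65.021×102.1 = 30583
T = 30583 / 902.541 = 33.89 °C

T_f = 33.9 °C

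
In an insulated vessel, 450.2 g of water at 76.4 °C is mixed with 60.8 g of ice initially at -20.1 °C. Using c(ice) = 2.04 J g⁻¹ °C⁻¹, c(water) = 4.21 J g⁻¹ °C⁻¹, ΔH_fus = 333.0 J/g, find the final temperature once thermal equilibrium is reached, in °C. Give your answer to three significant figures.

T_f = 56.7 °C

Heat to bring ice to 0 °C and melt it: q₁ = 60.8×2.04×20.1 + 60.8×333.0 = 22739 J
Heat the water can supply cooling to 0 °C: 450.2×4.21×76.4 = 144804 J > q₁, so all ice melts.
Energy balance: 450.2×4.21×(76.4 − T) = 22739 + 60.8×4.21×(T − 0)
1895.342(76.4 − T) = 22739 + 255.968 T
144804 − 22739 = 2151.310 T
T = 122065 / 2151.310 = 56.74 °C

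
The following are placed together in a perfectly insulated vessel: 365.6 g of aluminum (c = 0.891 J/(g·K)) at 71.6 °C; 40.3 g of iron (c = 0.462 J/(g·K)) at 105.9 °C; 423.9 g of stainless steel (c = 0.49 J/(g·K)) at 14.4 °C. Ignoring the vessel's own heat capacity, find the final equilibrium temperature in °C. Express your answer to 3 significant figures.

T_f = 51.2 °C

Σ mᵢcᵢ(T − Tᵢ) = 0  ⇒  T = Σ mᵢcᵢTᵢ / Σ mᵢcᵢ
Σ mᵢcᵢ = 365.6×0.891 + 40.3×0.462 + 423.9×0.49 = 552.0792
Σ mᵢcᵢTᵢ = 325.7496×71.6 + 18.6186×105.9 + 207.711×14.4 = 28286
T = 28286 / 552.0792 = 51.24 °C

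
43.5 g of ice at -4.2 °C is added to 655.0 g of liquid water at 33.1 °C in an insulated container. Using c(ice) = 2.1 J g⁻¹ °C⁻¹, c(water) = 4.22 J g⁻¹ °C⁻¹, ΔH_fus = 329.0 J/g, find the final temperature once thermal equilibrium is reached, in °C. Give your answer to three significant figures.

T_f = 26.1 °C

Heat to bring ice to 0 °C and melt it: q₁ = 43.5×2.1×4.2 + 43.5×329.0 = 14695 J
Heat the water can supply cooling to 0 °C: 655.0×4.22×33.1 = 91491.7 J > q₁, so all ice melts.
Energy balance: 655.0×4.22×(33.1 − T) = 14695 + 43.5×4.22×(T − 0)
2764.1(33.1 − T) = 14695 + 183.57 T
91491.7 − 14695 = 2947.67 T
T = 76796.7 / 2947.67 = 26.05 °C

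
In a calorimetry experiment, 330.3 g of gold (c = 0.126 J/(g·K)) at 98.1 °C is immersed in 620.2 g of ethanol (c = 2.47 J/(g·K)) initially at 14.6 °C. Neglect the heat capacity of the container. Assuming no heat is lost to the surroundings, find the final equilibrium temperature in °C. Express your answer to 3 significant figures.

T_f = 16.8 °C

Heat lost by gold = heat gained by ethanol.
(330.3)(0.126)(98.1 − T) = (620.2)(2.47)(T − 14.6)
41.6178 (98.1 − T) = 1531.894 (T − 14.6)
4082.7 − 41.6178 T = 1531.894 T − 22366
26448.7 = 1573.5118 T
T = 16.81 °C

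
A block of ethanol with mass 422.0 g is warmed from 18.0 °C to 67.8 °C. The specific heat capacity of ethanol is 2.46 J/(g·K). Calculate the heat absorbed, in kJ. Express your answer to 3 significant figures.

q = 51.7 kJ

q = m c ΔT = 422.0 × 2.46 × (67.8 − 18.0)
q = 422.0 × 2.46 × 49.8 = 51700 J = 51.7 kJ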